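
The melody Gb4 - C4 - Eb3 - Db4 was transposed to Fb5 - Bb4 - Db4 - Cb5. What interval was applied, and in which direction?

Take the first pair: Gb4 → Fb5. G to F spans 7 letter names, so the interval is some kind of seventh.
Gb4 to Fb5 is 10 semitones, which makes it a minor seventh; the second version is higher, so the direction is up.
Checking another pair — Db4 → Cb5 — gives the same interval.

up a minor seventh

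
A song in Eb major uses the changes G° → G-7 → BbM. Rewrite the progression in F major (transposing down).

Eb major down to F major is a minor seventh; each chord root moves by that interval while the quality stays the same.
G°: root G down a minor seventh → A, giving A°.
G-7: root G down a minor seventh → A, giving A-7.
BbM: root Bb down a minor seventh → C, giving CM.

A° A-7 CM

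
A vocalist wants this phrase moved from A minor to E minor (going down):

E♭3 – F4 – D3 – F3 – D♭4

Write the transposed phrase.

A minor to E minor down is a perfect fourth, so every note moves down by that interval.
Eb3 to Bb2
F4 to C4
D3 to A2
F3 to C3
Db4 to Ab3

Bb2 C4 A2 C3 Ab3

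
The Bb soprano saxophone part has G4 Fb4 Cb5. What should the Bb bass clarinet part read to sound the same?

G5 Fb5 Cb6

First find concert pitch: the Bb soprano saxophone sounds a major second below written, so G4 Fb4 Cb5 sounds F4 Ebb4 Bbb4.
Then write for Bb bass clarinet: it sounds a major ninth below written, so the part must be a major ninth above concert.
F4 → G5
Ebb4 → Fb5
Bbb4 → Cb6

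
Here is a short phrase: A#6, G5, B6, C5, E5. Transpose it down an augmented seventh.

A#6 becomes Bb5
G5 becomes Abb4
B6 becomes Cb6
C5 becomes Dbb4
E5 becomes Fb4

Bb5 Abb4 Cb6 Dbb4 Fb4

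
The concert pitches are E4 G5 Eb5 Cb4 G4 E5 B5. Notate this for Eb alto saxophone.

C#5 E6 C6 Ab4 E5 C#6 G#6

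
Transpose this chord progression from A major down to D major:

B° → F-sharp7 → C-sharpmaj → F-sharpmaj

E° B7 F#maj Bmaj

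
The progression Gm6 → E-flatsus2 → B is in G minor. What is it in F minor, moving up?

Fm6 Dbsus2 A

G minor up to F minor is a minor seventh; each chord root moves by that interval while the quality stays the same.
Gm6: root G up a minor seventh → F, giving Fm6.
E-flatsus2: root E-flat up a minor seventh → Db, giving Dbsus2.
B: root B up a minor seventh → A, giving A.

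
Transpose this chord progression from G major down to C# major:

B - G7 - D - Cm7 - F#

E# C#7 G# F#m7 B#

G major down to C# major is a diminished fifth; each chord root moves by that interval while the quality stays the same.
B: root B down a diminished fifth → E#, giving E#.
G7: root G down a diminished fifth → C#, giving C#7.
D: root D down a diminished fifth → G#, giving G#.
Cm7: root C down a diminished fifth → F#, giving F#m7.
F#: root F# down a diminished fifth → B#, giving B#.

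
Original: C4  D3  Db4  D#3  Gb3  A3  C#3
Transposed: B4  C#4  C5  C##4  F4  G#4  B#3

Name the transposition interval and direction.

up a major seventh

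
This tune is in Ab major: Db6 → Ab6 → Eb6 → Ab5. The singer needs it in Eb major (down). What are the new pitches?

Ab5 Eb6 Bb5 Eb5

Ab major to Eb major down is a perfect fourth, so every note moves down by that interval.
Db6 to Ab5
Ab6 to Eb6
Eb6 to Bb5
Ab5 to Eb5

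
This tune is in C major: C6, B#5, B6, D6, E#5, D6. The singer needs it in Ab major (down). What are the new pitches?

Ab5 G#5 G6 Bb5 C#5 Bb5

From C down to Ab is a major third; apply that to each pitch.
C6 becomes Ab5
B#5 becomes G#5
B6 becomes G6
D6 becomes Bb5
E#5 becomes C#5
D6 becomes Bb5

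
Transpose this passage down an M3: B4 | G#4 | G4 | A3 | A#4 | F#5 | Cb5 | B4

G4 E4 Eb4 F3 F#4 D5 Abb4 G4

B4 down a major third is G4.
A major third down from G#4 gives E4.
A major third down from G4 gives Eb4.
A major third down from A3 gives F3.
A#4 down a major third is F#4.
A major third down from F#5 gives D5.
A major third down from Cb5 gives Abb4.
A major third down from B4 gives G4.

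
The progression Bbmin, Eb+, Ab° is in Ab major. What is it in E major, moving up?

Ab major up to E major is an augmented fifth; each chord root moves by that interval while the quality stays the same.
Bbmin: root Bb up an augmented fifth → F#, giving F#min.
Eb+: root Eb up an augmented fifth → B, giving B+.
Ab°: root Ab up an augmented fifth → E, giving E°.

F#min B+ E°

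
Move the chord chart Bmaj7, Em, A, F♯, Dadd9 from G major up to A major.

C#maj7 F#m B G# Eadd9

G major up to A major is a major second; each chord root moves by that interval while the quality stays the same.
Bmaj7: root B up a major second → C#, giving C#maj7.
Em: root E up a major second → F#, giving F#m.
A: root A up a major second → B, giving B.
F♯: root F♯ up a major second → G#, giving G#.
Dadd9: root D up a major second → E, giving Eadd9.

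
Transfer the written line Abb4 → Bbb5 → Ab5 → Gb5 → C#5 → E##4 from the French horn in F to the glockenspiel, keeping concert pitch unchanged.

Dbb2 Ebb3 Db3 Cb3 F#2 A##1

First find concert pitch: the French horn in F sounds a perfect fifth below written, so Abb4 Bbb5 Ab5 Gb5 C#5 E##4 sounds Dbb4 Ebb5 Db5 Cb5 F#4 A##3.
Then write for glockenspiel: it sounds a perfect fifteenth above written, so the part must be a perfect fifteenth below concert.
Dbb4 → Dbb2
Ebb5 → Ebb3
Db5 → Db3
Cb5 → Cb3
F#4 → F#2
A##3 → A##1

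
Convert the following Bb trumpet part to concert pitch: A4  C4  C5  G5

Written C4 on the Bb trumpet sounds as Bb3, a major second lower; apply that shift to every note.
A4 to G4
C4 to Bb3
C5 to Bb4
G5 to F5

G4 Bb3 Bb4 F5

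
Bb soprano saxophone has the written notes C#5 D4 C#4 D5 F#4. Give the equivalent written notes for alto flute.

First find concert pitch: the Bb soprano saxophone sounds a major second below written, so C#5 D4 C#4 D5 F#4 sounds B4 C4 B3 C5 E4.
Then write for alto flute: it sounds a perfect fourth below written, so the part must be a perfect fourth above concert.
B4 → E5
C4 → F4
B3 → E4
C5 → F5
E4 → A4

E5 F4 E4 F5 A4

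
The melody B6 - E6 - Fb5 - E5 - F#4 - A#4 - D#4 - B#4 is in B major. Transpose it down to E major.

E6 A5 Bbb4 A4 B3 D#4 G#3 E#4

B major to E major down is a perfect fifth, so every note moves down by that interval.
B6 becomes E6
E6 becomes A5
Fb5 becomes Bbb4
E5 becomes A4
F#4 becomes B3
A#4 becomes D#4
D#4 becomes G#3
B#4 becomes E#4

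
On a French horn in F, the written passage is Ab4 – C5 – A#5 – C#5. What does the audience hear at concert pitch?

Db4 F4 D#5 F#4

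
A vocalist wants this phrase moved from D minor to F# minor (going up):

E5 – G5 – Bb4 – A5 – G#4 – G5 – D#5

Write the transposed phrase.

G#5 B5 D5 C#6 B#4 B5 F##5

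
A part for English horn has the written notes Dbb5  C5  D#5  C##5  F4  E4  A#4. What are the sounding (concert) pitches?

Written C4 on the English horn sounds as F3, a perfect fifth lower; apply that shift to every note.
Dbb5 -> Gbb4
C5 -> F4
D#5 -> G#4
C##5 -> F##4
F4 -> Bb3
E4 -> A3
A#4 -> D#4

Gbb4 F4 G#4 F##4 Bb3 A3 D#4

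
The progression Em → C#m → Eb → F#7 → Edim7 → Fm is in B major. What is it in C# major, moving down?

F#m D#m F G#7 F#dim7 Gm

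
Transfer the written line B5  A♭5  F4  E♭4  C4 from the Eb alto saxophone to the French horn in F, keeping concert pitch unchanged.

First find concert pitch: the Eb alto saxophone sounds a major sixth below written, so B5 A♭5 F4 E♭4 C4 sounds D5 Cb5 Ab3 Gb3 Eb3.
Then write for French horn in F: it sounds a perfect fifth below written, so the part must be a perfect fifth above concert.
D5 → A5
Cb5 → Gb5
Ab3 → Eb4
Gb3 → Db4
Eb3 → Bb3

A5 Gb5 Eb4 Db4 Bb3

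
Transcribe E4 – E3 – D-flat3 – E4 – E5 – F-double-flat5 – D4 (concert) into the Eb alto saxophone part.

The Eb alto saxophone sounds a major sixth below written, so the written part must be a major sixth above concert — transpose each note up.
E4 gives C#5
E3 gives C#4
Db3 gives Bb3
E4 gives C#5
E5 gives C#6
Fbb5 gives Dbb6
D4 gives B4

C#5 C#4 Bb3 C#5 C#6 Dbb6 B4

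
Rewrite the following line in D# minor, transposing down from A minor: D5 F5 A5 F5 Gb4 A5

G#4 B4 D#5 B4 C4 D#5

From A down to D# is a diminished fifth; apply that to each pitch.
D5 -> G#4
F5 -> B4
A5 -> D#5
F5 -> B4
Gb4 -> C4
A5 -> D#5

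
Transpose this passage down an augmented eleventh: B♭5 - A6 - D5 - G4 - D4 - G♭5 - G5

An augmented eleventh down from Bb5 gives Fb4.
An augmented eleventh down from A6 gives Eb5.
D5 down an augmented eleventh is Ab3.
G4: an eleventh down reaches D, and 18 semitones makes it Db3.
D4: an eleventh down reaches A, and 18 semitones makes it Ab2.
An augmented eleventh down from Gb5 gives Dbb4.
An augmented eleventh down from G5 gives Db4.

Fb4 Eb5 Ab3 Db3 Ab2 Dbb4 Db4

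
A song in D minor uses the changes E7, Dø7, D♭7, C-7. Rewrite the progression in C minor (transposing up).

D minor up to C minor is a minor seventh; each chord root moves by that interval while the quality stays the same.
E7: root E up a minor seventh → D, giving D7.
Dø7: root D up a minor seventh → C, giving Cø7.
D♭7: root D♭ up a minor seventh → Cb, giving Cb7.
C-7: root C up a minor seventh → Bb, giving Bb-7.

D7 Cø7 Cb7 Bb-7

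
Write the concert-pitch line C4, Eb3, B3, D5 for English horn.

G4 Bb3 F#4 A5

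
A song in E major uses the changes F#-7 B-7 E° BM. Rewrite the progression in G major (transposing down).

E major down to G major is a major sixth; each chord root moves by that interval while the quality stays the same.
F#-7: root F# down a major sixth → A, giving A-7.
B-7: root B down a major sixth → D, giving D-7.
E°: root E down a major sixth → G, giving G°.
BM: root B down a major sixth → D, giving DM.

A-7 D-7 G° DM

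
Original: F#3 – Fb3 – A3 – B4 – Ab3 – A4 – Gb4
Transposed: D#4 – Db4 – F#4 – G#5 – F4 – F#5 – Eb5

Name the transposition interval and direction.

Take the first pair: F#3 → D#4. F to D spans 6 letter names, so the interval is some kind of sixth.
F#3 to D#4 is 9 semitones, which makes it a major sixth; the second version is higher, so the direction is up.
Checking another pair — Gb4 → Eb5 — gives the same interval.

up a major sixth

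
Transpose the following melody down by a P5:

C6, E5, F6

F5 A4 Bb5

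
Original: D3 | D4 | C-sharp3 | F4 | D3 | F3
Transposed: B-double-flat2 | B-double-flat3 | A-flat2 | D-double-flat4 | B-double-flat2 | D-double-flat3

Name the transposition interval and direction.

Take the first pair: D3 → Bbb2. D to B spans 3 letter names, so the interval is some kind of third.
Bbb2 to D3 is 5 semitones, which makes it an augmented third; the second version is lower, so the direction is down.
Checking another pair — F3 → Dbb3 — gives the same interval.

down an augmented third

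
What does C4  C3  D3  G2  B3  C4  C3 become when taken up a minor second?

Db4 Db3 Eb3 Ab2 C4 Db4 Db3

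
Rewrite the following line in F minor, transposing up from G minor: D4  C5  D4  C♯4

C5 Bb5 C5 B4

G minor to F minor up is a minor seventh, so every note moves up by that interval.
D4 -> C5
C5 -> Bb5
D4 -> C5
C#4 -> B4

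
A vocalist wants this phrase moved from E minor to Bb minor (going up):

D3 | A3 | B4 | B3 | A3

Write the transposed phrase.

From E up to Bb is a diminished fifth; apply that to each pitch.
D3 → Ab3
A3 → Eb4
B4 → F5
B3 → F4
A3 → Eb4

Ab3 Eb4 F5 F4 Eb4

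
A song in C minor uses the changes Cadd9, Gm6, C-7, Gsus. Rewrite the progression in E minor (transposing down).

C minor down to E minor is a minor sixth; each chord root moves by that interval while the quality stays the same.
Cadd9: root C down a minor sixth → E, giving Eadd9.
Gm6: root G down a minor sixth → B, giving Bm6.
C-7: root C down a minor sixth → E, giving E-7.
Gsus: root G down a minor sixth → B, giving Bsus.

Eadd9 Bm6 E-7 Bsus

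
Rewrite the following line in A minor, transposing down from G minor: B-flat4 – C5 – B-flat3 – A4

From G down to A is a minor seventh; apply that to each pitch.
Bb4 → C4
C5 → D4
Bb3 → C3
A4 → B3

C4 D4 C3 B3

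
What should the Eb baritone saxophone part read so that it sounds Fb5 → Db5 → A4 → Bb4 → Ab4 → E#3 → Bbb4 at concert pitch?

Db7 Bb6 F#6 G6 F6 C##5 Gb6

The Eb baritone saxophone sounds a major thirteenth below written, so the written part must be a major thirteenth above concert — transpose each note up.
Fb5 -> Db7
Db5 -> Bb6
A4 -> F#6
Bb4 -> G6
Ab4 -> F6
E#3 -> C##5
Bbb4 -> Gb6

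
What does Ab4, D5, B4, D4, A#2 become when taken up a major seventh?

G5 C#6 A#5 C#5 G##3

Ab4 gives G5
D5 gives C#6
B4 gives A#5
D4 gives C#5
A#2 gives G##3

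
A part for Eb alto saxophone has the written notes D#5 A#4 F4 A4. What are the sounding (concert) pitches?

F#4 C#4 Ab3 C4

The Eb alto saxophone sounds a major sixth below written, so transpose each written note down a major sixth.
D#5 to F#4
A#4 to C#4
F4 to Ab3
A4 to C4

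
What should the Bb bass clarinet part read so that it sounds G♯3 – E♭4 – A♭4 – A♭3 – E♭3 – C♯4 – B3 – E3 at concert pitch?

Written C4 sounds as Bb2 on the Bb bass clarinet, so concert pitches are written a major ninth up.
G#3 → A#4
Eb4 → F5
Ab4 → Bb5
Ab3 → Bb4
Eb3 → F4
C#4 → D#5
B3 → C#5
E3 → F#4

A#4 F5 Bb5 Bb4 F4 D#5 C#5 F#4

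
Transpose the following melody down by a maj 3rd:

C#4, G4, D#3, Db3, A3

C#4 to A3
G4 to Eb4
D#3 to B2
Db3 to Bbb2
A3 to F3

A3 Eb4 B2 Bbb2 F3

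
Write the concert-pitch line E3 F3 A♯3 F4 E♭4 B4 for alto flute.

The alto flute sounds a perfect fourth below written, so the written part must be a perfect fourth above concert — transpose each note up.
E3 gives A3
F3 gives Bb3
A#3 gives D#4
F4 gives Bb4
Eb4 gives Ab4
B4 gives E5

A3 Bb3 D#4 Bb4 Ab4 E5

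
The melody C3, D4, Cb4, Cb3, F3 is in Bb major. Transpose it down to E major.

F#2 G#3 F3 F2 B2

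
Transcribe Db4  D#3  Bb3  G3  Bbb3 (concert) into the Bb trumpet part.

Written C4 sounds as Bb3 on the Bb trumpet, so concert pitches are written a major second up.
Db4 to Eb4
D#3 to E#3
Bb3 to C4
G3 to A3
Bbb3 to Cb4

Eb4 E#3 C4 A3 Cb4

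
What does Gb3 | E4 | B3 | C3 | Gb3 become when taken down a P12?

Cb2 A2 E2 F1 Cb2

Gb3 down a perfect twelfth is Cb2.
A perfect twelfth down from E4 gives A2.
B3: a twelfth down reaches E, and 19 semitones makes it E2.
C3: a twelfth down reaches F, and 19 semitones makes it F1.
Gb3: a twelfth down reaches C, and 19 semitones makes it Cb2.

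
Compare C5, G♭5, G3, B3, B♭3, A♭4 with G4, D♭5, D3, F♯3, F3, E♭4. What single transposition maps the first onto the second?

down a perfect fourth

From C5 to G4 is 4 letter names — a fourth of some quality.
G4 to C5 is 5 semitones, which makes it a perfect fourth; the second version is lower, so the direction is down.
Checking another pair — Ab4 → Eb4 — gives the same interval.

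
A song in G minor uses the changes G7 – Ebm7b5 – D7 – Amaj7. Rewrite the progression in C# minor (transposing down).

C#7 Am7b5 G#7 D#maj7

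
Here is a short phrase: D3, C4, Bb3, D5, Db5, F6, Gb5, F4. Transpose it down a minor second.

D3 gives C#3
C4 gives B3
Bb3 gives A3
D5 gives C#5
Db5 gives C5
F6 gives E6
Gb5 gives F5
F4 gives E4

C#3 B3 A3 C#5 C5 E6 F5 E4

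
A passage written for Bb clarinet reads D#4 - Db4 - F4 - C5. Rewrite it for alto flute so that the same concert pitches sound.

F#4 Fb4 Ab4 Eb5

First find concert pitch: the Bb clarinet sounds a major second below written, so D#4 Db4 F4 C5 sounds C#4 Cb4 Eb4 Bb4.
Then write for alto flute: it sounds a perfect fourth below written, so the part must be a perfect fourth above concert.
C#4 → F#4
Cb4 → Fb4
Eb4 → Ab4
Bb4 → Eb5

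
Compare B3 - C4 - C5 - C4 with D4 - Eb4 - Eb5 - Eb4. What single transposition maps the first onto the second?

up a minor third

Take the first pair: B3 → D4. B to D spans 3 letter names, so the interval is some kind of third.
B3 to D4 is 3 semitones, which makes it a minor third; the second version is higher, so the direction is up.
Checking another pair — C4 → Eb4 — gives the same interval.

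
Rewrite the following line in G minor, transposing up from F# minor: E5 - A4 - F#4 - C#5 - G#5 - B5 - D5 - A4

From F# up to G is a minor second; apply that to each pitch.
E5 becomes F5
A4 becomes Bb4
F#4 becomes G4
C#5 becomes D5
G#5 becomes A5
B5 becomes C6
D5 becomes Eb5
A4 becomes Bb4

F5 Bb4 G4 D5 A5 C6 Eb5 Bb4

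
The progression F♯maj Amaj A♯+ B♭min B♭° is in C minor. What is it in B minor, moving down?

E#maj G#maj G##+ Amin A°

C minor down to B minor is a minor second; each chord root moves by that interval while the quality stays the same.
F♯maj: root F♯ down a minor second → E#, giving E#maj.
Amaj: root A down a minor second → G#, giving G#maj.
A♯+: root A♯ down a minor second → G##, giving G##+.
B♭min: root B♭ down a minor second → A, giving Amin.
B♭°: root B♭ down a minor second → A, giving A°.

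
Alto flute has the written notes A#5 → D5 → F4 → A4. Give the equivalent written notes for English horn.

First find concert pitch: the alto flute sounds a perfect fourth below written, so A#5 D5 F4 A4 sounds E#5 A4 C4 E4.
Then write for English horn: it sounds a perfect fifth below written, so the part must be a perfect fifth above concert.
E#5 → B#5
A4 → E5
C4 → G4
E4 → B4

B#5 E5 G4 B4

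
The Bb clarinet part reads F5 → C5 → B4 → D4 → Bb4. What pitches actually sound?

Eb5 Bb4 A4 C4 Ab4

The Bb clarinet sounds a major second below written, so transpose each written note down a major second.
F5 -> Eb5
C5 -> Bb4
B4 -> A4
D4 -> C4
Bb4 -> Ab4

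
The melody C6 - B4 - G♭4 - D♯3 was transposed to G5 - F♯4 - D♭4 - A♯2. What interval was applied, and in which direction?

From C6 to G5 is 4 letter names — a fourth of some quality.
G5 to C6 is 5 semitones, which makes it a perfect fourth; the second version is lower, so the direction is down.
Checking another pair — D#3 → A#2 — gives the same interval.

down a perfect fourth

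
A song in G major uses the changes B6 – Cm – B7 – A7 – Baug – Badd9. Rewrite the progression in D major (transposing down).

G major down to D major is a perfect fourth; each chord root moves by that interval while the quality stays the same.
B6: root B down a perfect fourth → F#, giving F#6.
Cm: root C down a perfect fourth → G, giving Gm.
B7: root B down a perfect fourth → F#, giving F#7.
A7: root A down a perfect fourth → E, giving E7.
Baug: root B down a perfect fourth → F#, giving F#aug.
Badd9: root B down a perfect fourth → F#, giving F#add9.

F#6 Gm F#7 E7 F#aug F#add9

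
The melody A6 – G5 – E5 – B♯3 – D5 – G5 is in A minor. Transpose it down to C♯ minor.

A minor to C♯ minor down is a minor sixth, so every note moves down by that interval.
A6 to C#6
G5 to B4
E5 to G#4
B#3 to D##3
D5 to F#4
G5 to B4

C#6 B4 G#4 D##3 F#4 B4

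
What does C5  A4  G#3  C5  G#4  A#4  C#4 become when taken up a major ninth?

C5: a ninth up reaches D, and 14 semitones makes it D6.
A4: a ninth up reaches B, and 14 semitones makes it B5.
G#3 up a major ninth is A#4.
C5: a ninth up reaches D, and 14 semitones makes it D6.
G#4: a ninth up reaches A, and 14 semitones makes it A#5.
A#4 up a major ninth is B#5.
C#4: a ninth up reaches D, and 14 semitones makes it D#5.

D6 B5 A#4 D6 A#5 B#5 D#5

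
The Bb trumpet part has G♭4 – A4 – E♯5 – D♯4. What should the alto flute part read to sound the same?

Bbb4 C5 G#5 F#4

First find concert pitch: the Bb trumpet sounds a major second below written, so G♭4 A4 E♯5 D♯4 sounds Fb4 G4 D#5 C#4.
Then write for alto flute: it sounds a perfect fourth below written, so the part must be a perfect fourth above concert.
Fb4 → Bbb4
G4 → C5
D#5 → G#5
C#4 → F#4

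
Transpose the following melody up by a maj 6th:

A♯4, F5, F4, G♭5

A#4 up a major sixth is F##5.
A major sixth up from F5 gives D6.
F4: a sixth up reaches D, and 9 semitones makes it D5.
Gb5: a sixth up reaches E, and 9 semitones makes it Eb6.

F##5 D6 D5 Eb6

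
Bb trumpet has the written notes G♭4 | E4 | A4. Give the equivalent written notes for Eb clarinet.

Db4 B3 E4

First find concert pitch: the Bb trumpet sounds a major second below written, so G♭4 E4 A4 sounds Fb4 D4 G4.
Then write for Eb clarinet: it sounds a minor third above written, so the part must be a minor third below concert.
Fb4 → Db4
D4 → B3
G4 → E4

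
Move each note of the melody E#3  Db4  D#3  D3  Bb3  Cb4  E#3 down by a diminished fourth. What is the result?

E#3: a fourth down reaches B, and 4 semitones makes it B##2.
Db4: a fourth down reaches A, and 4 semitones makes it A3.
D#3 down a diminished fourth is A##2.
A diminished fourth down from D3 gives A#2.
Bb3 down a diminished fourth is F#3.
Cb4 down a diminished fourth is G3.
E#3: a fourth down reaches B, and 4 semitones makes it B##2.

B##2 A3 A##2 A#2 F#3 G3 B##2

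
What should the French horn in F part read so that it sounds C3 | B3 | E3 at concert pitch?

The French horn in F sounds a perfect fifth below written, so the written part must be a perfect fifth above concert — transpose each note up.
C3 -> G3
B3 -> F#4
E3 -> B3

G3 F#4 B3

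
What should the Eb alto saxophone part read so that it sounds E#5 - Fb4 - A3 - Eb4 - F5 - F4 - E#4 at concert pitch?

The Eb alto saxophone sounds a major sixth below written, so the written part must be a major sixth above concert — transpose each note up.
E#5 → C##6
Fb4 → Db5
A3 → F#4
Eb4 → C5
F5 → D6
F4 → D5
E#4 → C##5

C##6 Db5 F#4 C5 D6 D5 C##5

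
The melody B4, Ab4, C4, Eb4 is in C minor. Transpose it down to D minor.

C#4 Bb3 D3 F3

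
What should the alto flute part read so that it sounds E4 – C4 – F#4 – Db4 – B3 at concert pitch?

Written C4 sounds as G3 on the alto flute, so concert pitches are written a perfect fourth up.
E4 gives A4
C4 gives F4
F#4 gives B4
Db4 gives Gb4
B3 gives E4

A4 F4 B4 Gb4 E4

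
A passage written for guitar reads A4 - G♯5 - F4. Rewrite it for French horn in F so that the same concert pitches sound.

First find concert pitch: the guitar sounds a perfect octave below written, so A4 G♯5 F4 sounds A3 G#4 F3.
Then write for French horn in F: it sounds a perfect fifth below written, so the part must be a perfect fifth above concert.
A3 → E4
G#4 → D#5
F3 → C4

E4 D#5 C4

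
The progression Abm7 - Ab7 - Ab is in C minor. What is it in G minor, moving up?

Ebm7 Eb7 Eb

C minor up to G minor is a perfect fifth; each chord root moves by that interval while the quality stays the same.
Abm7: root Ab up a perfect fifth → Eb, giving Ebm7.
Ab7: root Ab up a perfect fifth → Eb, giving Eb7.
Ab: root Ab up a perfect fifth → Eb, giving Eb.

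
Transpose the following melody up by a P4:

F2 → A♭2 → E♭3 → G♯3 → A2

F2 becomes Bb2
Ab2 becomes Db3
Eb3 becomes Ab3
G#3 becomes C#4
A2 becomes D3

Bb2 Db3 Ab3 C#4 D3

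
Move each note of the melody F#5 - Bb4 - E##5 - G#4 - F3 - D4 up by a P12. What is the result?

C#7 F6 B##6 D#6 C5 A5

F#5: a twelfth up reaches C, and 19 semitones makes it C#7.
Bb4 up a perfect twelfth is F6.
E##5: a twelfth up reaches B, and 19 semitones makes it B##6.
G#4 up a perfect twelfth is D#6.
F3: a twelfth up reaches C, and 19 semitones makes it C5.
D4: a twelfth up reaches A, and 19 semitones makes it A5.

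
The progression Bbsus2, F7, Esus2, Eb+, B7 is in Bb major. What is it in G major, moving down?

Gsus2 D7 C#sus2 C+ G#7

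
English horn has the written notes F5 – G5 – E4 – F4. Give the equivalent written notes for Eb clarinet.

G4 A4 F#3 G3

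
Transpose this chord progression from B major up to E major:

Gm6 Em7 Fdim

Cm6 Am7 Bbdim

B major up to E major is a perfect fourth; each chord root moves by that interval while the quality stays the same.
Gm6: root G up a perfect fourth → C, giving Cm6.
Em7: root E up a perfect fourth → A, giving Am7.
Fdim: root F up a perfect fourth → Bb, giving Bbdim.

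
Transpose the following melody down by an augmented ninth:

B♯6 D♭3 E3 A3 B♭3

A5 Cbb2 Db2 Gb2 Abb2

B#6 down an augmented ninth is A5.
Db3 down an augmented ninth is Cbb2.
E3: a ninth down reaches D, and 15 semitones makes it Db2.
An augmented ninth down from A3 gives Gb2.
Bb3: a ninth down reaches A, and 15 semitones makes it Abb2.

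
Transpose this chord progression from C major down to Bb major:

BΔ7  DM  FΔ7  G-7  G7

AΔ7 CM EbΔ7 F-7 F7

C major down to Bb major is a major second; each chord root moves by that interval while the quality stays the same.
BΔ7: root B down a major second → A, giving AΔ7.
DM: root D down a major second → C, giving CM.
FΔ7: root F down a major second → Eb, giving EbΔ7.
G-7: root G down a major second → F, giving F-7.
G7: root G down a major second → F, giving F7.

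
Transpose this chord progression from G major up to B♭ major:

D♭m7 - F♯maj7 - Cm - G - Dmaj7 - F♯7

Fbm7 Amaj7 Ebm Bb Fmaj7 A7

G major up to B♭ major is a minor third; each chord root moves by that interval while the quality stays the same.
D♭m7: root D♭ up a minor third → Fb, giving Fbm7.
F♯maj7: root F♯ up a minor third → A, giving Amaj7.
Cm: root C up a minor third → Eb, giving Ebm.
G: root G up a minor third → Bb, giving Bb.
Dmaj7: root D up a minor third → F, giving Fmaj7.
F♯7: root F♯ up a minor third → A, giving A7.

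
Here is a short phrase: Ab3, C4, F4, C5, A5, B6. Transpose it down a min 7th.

Bb2 D3 G3 D4 B4 C#6

Ab3 -> Bb2
C4 -> D3
F4 -> G3
C5 -> D4
A5 -> B4
B6 -> C#6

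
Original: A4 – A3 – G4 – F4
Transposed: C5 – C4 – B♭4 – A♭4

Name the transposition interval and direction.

From A4 to C5 is 3 letter names — a third of some quality.
A4 to C5 is 3 semitones, which makes it a minor third; the second version is higher, so the direction is up.
Checking another pair — F4 → Ab4 — gives the same interval.

up a minor third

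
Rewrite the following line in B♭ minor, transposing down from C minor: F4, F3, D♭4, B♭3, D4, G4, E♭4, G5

C minor to B♭ minor down is a major second, so every note moves down by that interval.
F4 → Eb4
F3 → Eb3
Db4 → Cb4
Bb3 → Ab3
D4 → C4
G4 → F4
Eb4 → Db4
G5 → F5

Eb4 Eb3 Cb4 Ab3 C4 F4 Db4 F5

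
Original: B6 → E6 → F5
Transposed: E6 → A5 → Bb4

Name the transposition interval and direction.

down a perfect fifth

Take the first pair: B6 → E6. B to E spans 5 letter names, so the interval is some kind of fifth.
E6 to B6 is 7 semitones, which makes it a perfect fifth; the second version is lower, so the direction is down.
Checking another pair — F5 → Bb4 — gives the same interval.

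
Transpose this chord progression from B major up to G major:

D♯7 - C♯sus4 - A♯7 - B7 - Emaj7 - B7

B7 Asus4 F#7 G7 Cmaj7 G7

B major up to G major is a minor sixth; each chord root moves by that interval while the quality stays the same.
D♯7: root D♯ up a minor sixth → B, giving B7.
C♯sus4: root C♯ up a minor sixth → A, giving Asus4.
A♯7: root A♯ up a minor sixth → F#, giving F#7.
B7: root B up a minor sixth → G, giving G7.
Emaj7: root E up a minor sixth → C, giving Cmaj7.
B7: root B up a minor sixth → G, giving G7.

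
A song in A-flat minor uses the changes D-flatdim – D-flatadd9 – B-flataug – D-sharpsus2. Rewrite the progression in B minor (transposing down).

Edim Eadd9 C#aug E##sus2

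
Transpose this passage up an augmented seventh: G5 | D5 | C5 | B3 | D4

G5 -> F##6
D5 -> C##6
C5 -> B#5
B3 -> A##4
D4 -> C##5

F##6 C##6 B#5 A##4 C##5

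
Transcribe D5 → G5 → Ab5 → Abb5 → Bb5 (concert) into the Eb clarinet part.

The Eb clarinet sounds a minor third above written, so the written part must be a minor third below concert — transpose each note down.
D5 becomes B4
G5 becomes E5
Ab5 becomes F5
Abb5 becomes Fb5
Bb5 becomes G5

B4 E5 F5 Fb5 G5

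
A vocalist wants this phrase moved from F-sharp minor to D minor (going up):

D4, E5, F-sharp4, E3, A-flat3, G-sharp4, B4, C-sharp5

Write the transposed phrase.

Bb4 C6 D5 C4 Fb4 E5 G5 A5

F-sharp minor to D minor up is a minor sixth, so every note moves up by that interval.
D4 gives Bb4
E5 gives C6
F#4 gives D5
E3 gives C4
Ab3 gives Fb4
G#4 gives E5
B4 gives G5
C#5 gives A5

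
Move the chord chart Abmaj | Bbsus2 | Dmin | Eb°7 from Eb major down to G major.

Eb major down to G major is a minor sixth; each chord root moves by that interval while the quality stays the same.
Abmaj: root Ab down a minor sixth → C, giving Cmaj.
Bbsus2: root Bb down a minor sixth → D, giving Dsus2.
Dmin: root D down a minor sixth → F#, giving F#min.
Eb°7: root Eb down a minor sixth → G, giving G°7.

Cmaj Dsus2 F#min G°7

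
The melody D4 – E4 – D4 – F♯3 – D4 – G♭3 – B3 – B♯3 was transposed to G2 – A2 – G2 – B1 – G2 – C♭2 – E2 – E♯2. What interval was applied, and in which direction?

down a perfect twelfth

From D4 to G2 is 12 letter names — a twelfth of some quality.
G2 to D4 is 19 semitones, which makes it a perfect twelfth; the second version is lower, so the direction is down.
Checking another pair — B#3 → E#2 — gives the same interval.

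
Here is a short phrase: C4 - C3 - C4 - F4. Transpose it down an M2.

C4 becomes Bb3
C3 becomes Bb2
C4 becomes Bb3
F4 becomes Eb4

Bb3 Bb2 Bb3 Eb4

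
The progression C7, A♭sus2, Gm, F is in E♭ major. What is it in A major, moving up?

F#7 Dsus2 C#m B

E♭ major up to A major is an augmented fourth; each chord root moves by that interval while the quality stays the same.
C7: root C up an augmented fourth → F#, giving F#7.
A♭sus2: root A♭ up an augmented fourth → D, giving Dsus2.
Gm: root G up an augmented fourth → C#, giving C#m.
F: root F up an augmented fourth → B, giving B.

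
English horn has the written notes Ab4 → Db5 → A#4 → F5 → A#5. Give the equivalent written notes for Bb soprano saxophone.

First find concert pitch: the English horn sounds a perfect fifth below written, so Ab4 Db5 A#4 F5 A#5 sounds Db4 Gb4 D#4 Bb4 D#5.
Then write for Bb soprano saxophone: it sounds a major second below written, so the part must be a major second above concert.
Db4 → Eb4
Gb4 → Ab4
D#4 → E#4
Bb4 → C5
D#5 → E#5

Eb4 Ab4 E#4 C5 E#5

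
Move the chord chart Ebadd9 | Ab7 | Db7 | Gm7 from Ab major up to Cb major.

Gbadd9 Cb7 Fb7 Bbm7

Ab major up to Cb major is a minor third; each chord root moves by that interval while the quality stays the same.
Ebadd9: root Eb up a minor third → Gb, giving Gbadd9.
Ab7: root Ab up a minor third → Cb, giving Cb7.
Db7: root Db up a minor third → Fb, giving Fb7.
Gm7: root G up a minor third → Bb, giving Bbm7.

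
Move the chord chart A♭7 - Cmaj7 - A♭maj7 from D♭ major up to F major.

C7 Emaj7 Cmaj7

D♭ major up to F major is a major third; each chord root moves by that interval while the quality stays the same.
A♭7: root A♭ up a major third → C, giving C7.
Cmaj7: root C up a major third → E, giving Emaj7.
A♭maj7: root A♭ up a major third → C, giving Cmaj7.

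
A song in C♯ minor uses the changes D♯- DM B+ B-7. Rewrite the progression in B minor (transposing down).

C♯ minor down to B minor is a major second; each chord root moves by that interval while the quality stays the same.
D♯-: root D♯ down a major second → C#, giving C#-.
DM: root D down a major second → C, giving CM.
B+: root B down a major second → A, giving A+.
B-7: root B down a major second → A, giving A-7.

C#- CM A+ A-7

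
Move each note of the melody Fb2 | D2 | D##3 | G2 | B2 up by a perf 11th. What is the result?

Bbb3 G3 G##4 C4 E4

Fb2: an eleventh up reaches B, and 17 semitones makes it Bbb3.
D2 up a perfect eleventh is G3.
D##3 up a perfect eleventh is G##4.
A perfect eleventh up from G2 gives C4.
A perfect eleventh up from B2 gives E4.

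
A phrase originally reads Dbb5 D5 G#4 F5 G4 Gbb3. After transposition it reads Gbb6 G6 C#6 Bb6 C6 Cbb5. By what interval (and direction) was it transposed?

Take the first pair: Dbb5 → Gbb6. D to G spans 11 letter names, so the interval is some kind of eleventh.
Dbb5 to Gbb6 is 17 semitones, which makes it a perfect eleventh; the second version is higher, so the direction is up.
Checking another pair — Gbb3 → Cbb5 — gives the same interval.

up a perfect eleventh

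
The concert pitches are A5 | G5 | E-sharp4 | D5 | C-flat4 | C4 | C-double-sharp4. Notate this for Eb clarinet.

The Eb clarinet sounds a minor third above written, so the written part must be a minor third below concert — transpose each note down.
A5 → F#5
G5 → E5
E#4 → C##4
D5 → B4
Cb4 → Ab3
C4 → A3
C##4 → A##3

F#5 E5 C##4 B4 Ab3 A3 A##3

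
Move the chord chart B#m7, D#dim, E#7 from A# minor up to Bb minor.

A# minor up to Bb minor is a diminished second; each chord root moves by that interval while the quality stays the same.
B#m7: root B# up a diminished second → C, giving Cm7.
D#dim: root D# up a diminished second → Eb, giving Ebdim.
E#7: root E# up a diminished second → F, giving F7.

Cm7 Ebdim F7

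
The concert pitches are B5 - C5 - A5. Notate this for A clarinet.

D6 Eb5 C6

Written C4 sounds as A3 on the A clarinet, so concert pitches are written a minor third up.
B5 gives D6
C5 gives Eb5
A5 gives C6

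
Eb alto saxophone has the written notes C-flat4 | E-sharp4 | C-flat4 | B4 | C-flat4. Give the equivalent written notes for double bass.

Ebb4 G#4 Ebb4 D5 Ebb4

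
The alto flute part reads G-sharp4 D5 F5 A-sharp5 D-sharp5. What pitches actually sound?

D#4 A4 C5 E#5 A#4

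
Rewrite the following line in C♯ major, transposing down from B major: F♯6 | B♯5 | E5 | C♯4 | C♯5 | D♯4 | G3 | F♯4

G#5 C##5 F#4 D#3 D#4 E#3 A2 G#3

B major to C♯ major down is a minor seventh, so every note moves down by that interval.
F#6 gives G#5
B#5 gives C##5
E5 gives F#4
C#4 gives D#3
C#5 gives D#4
D#4 gives E#3
G3 gives A2
F#4 gives G#3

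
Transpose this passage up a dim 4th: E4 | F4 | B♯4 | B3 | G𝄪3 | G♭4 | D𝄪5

Ab4 Bbb4 E5 Eb4 C#4 Cbb5 G#5

E4 up a diminished fourth is Ab4.
F4 up a diminished fourth is Bbb4.
B#4 up a diminished fourth is E5.
B3: a fourth up reaches E, and 4 semitones makes it Eb4.
A diminished fourth up from G##3 gives C#4.
A diminished fourth up from Gb4 gives Cbb5.
D##5 up a diminished fourth is G#5.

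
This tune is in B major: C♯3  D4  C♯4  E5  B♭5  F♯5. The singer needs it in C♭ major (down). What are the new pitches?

Db2 Ebb3 Db3 Fb4 Cbb5 Gb4

From B down to C♭ is an augmented seventh; apply that to each pitch.
C#3 -> Db2
D4 -> Ebb3
C#4 -> Db3
E5 -> Fb4
Bb5 -> Cbb5
F#5 -> Gb4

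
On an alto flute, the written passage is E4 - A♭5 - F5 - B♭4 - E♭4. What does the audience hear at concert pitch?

The alto flute sounds a perfect fourth below written, so transpose each written note down a perfect fourth.
E4 -> B3
Ab5 -> Eb5
F5 -> C5
Bb4 -> F4
Eb4 -> Bb3

B3 Eb5 C5 F4 Bb3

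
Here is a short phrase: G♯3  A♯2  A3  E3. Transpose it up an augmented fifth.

G#3: a fifth up reaches D, and 8 semitones makes it D##4.
A#2: a fifth up reaches E, and 8 semitones makes it E##3.
A3: a fifth up reaches E, and 8 semitones makes it E#4.
E3: a fifth up reaches B, and 8 semitones makes it B#3.

D##4 E##3 E#4 B#3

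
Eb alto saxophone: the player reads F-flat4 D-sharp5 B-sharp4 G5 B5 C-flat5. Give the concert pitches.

Abb3 F#4 D#4 Bb4 D5 Ebb4

Written C4 on the Eb alto saxophone sounds as Eb3, a major sixth lower; apply that shift to every note.
Fb4 gives Abb3
D#5 gives F#4
B#4 gives D#4
G5 gives Bb4
B5 gives D5
Cb5 gives Ebb4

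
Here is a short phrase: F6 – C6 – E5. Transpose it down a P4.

F6 -> C6
C6 -> G5
E5 -> B4

C6 G5 B4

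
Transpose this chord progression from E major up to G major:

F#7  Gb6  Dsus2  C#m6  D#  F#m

A7 Bbb6 Fsus2 Em6 F# Am

E major up to G major is a minor third; each chord root moves by that interval while the quality stays the same.
F#7: root F# up a minor third → A, giving A7.
Gb6: root Gb up a minor third → Bbb, giving Bbb6.
Dsus2: root D up a minor third → F, giving Fsus2.
C#m6: root C# up a minor third → E, giving Em6.
D#: root D# up a minor third → F#, giving F#.
F#m: root F# up a minor third → A, giving Am.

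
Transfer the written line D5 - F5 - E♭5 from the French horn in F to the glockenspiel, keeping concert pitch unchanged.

First find concert pitch: the French horn in F sounds a perfect fifth below written, so D5 F5 E♭5 sounds G4 Bb4 Ab4.
Then write for glockenspiel: it sounds a perfect fifteenth above written, so the part must be a perfect fifteenth below concert.
G4 → G2
Bb4 → Bb2
Ab4 → Ab2

G2 Bb2 Ab2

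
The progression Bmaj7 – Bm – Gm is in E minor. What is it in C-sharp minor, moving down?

G#maj7 G#m Em

E minor down to C-sharp minor is a minor third; each chord root moves by that interval while the quality stays the same.
Bmaj7: root B down a minor third → G#, giving G#maj7.
Bm: root B down a minor third → G#, giving G#m.
Gm: root G down a minor third → E, giving Em.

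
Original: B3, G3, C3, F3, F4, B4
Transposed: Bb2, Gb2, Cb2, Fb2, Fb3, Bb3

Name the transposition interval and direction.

down an augmented octave

From B3 to Bb2 is 8 letter names — an octave of some quality.
Bb2 to B3 is 13 semitones, which makes it an augmented octave; the second version is lower, so the direction is down.
Checking another pair — B4 → Bb3 — gives the same interval.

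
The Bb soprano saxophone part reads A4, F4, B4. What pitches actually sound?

Written C4 on the Bb soprano saxophone sounds as Bb3, a major second lower; apply that shift to every note.
A4 gives G4
F4 gives Eb4
B4 gives A4

G4 Eb4 A4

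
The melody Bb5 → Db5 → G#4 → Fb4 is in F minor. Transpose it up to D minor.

F minor to D minor up is a major sixth, so every note moves up by that interval.
Bb5 to G6
Db5 to Bb5
G#4 to E#5
Fb4 to Db5

G6 Bb5 E#5 Db5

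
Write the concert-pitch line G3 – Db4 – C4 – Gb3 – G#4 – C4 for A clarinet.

Written C4 sounds as A3 on the A clarinet, so concert pitches are written a minor third up.
G3 becomes Bb3
Db4 becomes Fb4
C4 becomes Eb4
Gb3 becomes Bbb3
G#4 becomes B4
C4 becomes Eb4

Bb3 Fb4 Eb4 Bbb3 B4 Eb4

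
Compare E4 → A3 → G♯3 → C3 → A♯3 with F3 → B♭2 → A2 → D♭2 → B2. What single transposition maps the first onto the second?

From E4 to F3 is 7 letter names — a seventh of some quality.
F3 to E4 is 11 semitones, which makes it a major seventh; the second version is lower, so the direction is down.
Checking another pair — A#3 → B2 — gives the same interval.

down a major seventh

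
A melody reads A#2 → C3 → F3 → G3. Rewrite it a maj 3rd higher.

C##3 E3 A3 B3

A#2: a third up reaches C, and 4 semitones makes it C##3.
C3: a third up reaches E, and 4 semitones makes it E3.
A major third up from F3 gives A3.
A major third up from G3 gives B3.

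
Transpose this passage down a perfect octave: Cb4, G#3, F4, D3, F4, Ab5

Cb3 G#2 F3 D2 F3 Ab4

Cb4 gives Cb3
G#3 gives G#2
F4 gives F3
D3 gives D2
F4 gives F3
Ab5 gives Ab4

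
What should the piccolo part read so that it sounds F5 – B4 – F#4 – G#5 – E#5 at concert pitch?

The piccolo sounds a perfect octave above written, so the written part must be a perfect octave below concert — transpose each note down.
F5 becomes F4
B4 becomes B3
F#4 becomes F#3
G#5 becomes G#4
E#5 becomes E#4

F4 B3 F#3 G#4 E#4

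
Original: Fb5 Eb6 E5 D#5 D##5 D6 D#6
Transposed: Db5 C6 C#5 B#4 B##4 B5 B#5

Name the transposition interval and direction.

down a minor third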